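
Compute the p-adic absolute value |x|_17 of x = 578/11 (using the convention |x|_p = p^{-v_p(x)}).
|578/11|_17 = 1/289

Step 1 — compute v_17(x) by factoring powers of 17 out of the numerator and denominator: v_17(578/11) = 2. Step 2 — apply |x|_p = p^{-v_p(x)} = 17^{-2} = 1/289.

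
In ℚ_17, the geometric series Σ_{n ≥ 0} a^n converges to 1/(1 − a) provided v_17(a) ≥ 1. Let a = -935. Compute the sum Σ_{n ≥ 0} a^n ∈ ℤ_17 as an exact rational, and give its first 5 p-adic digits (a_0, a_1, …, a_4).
Σ a^n = 1/(1 − a) = 1/936;  first 5 digits = (1, 13, 12, 11, 16)

v_17(a) = 1 ≥ 1, so the series converges in ℤ_17 to 1/(1 − a) = 1/(1 − (-935)) = 1/936. Expand this rational in ℤ_17: compute digits iteratively via d_i = x_i mod 17, x_{i+1} = (x_i − d_i)/17. The first 5 digits are (1, 13, 12, 11, 16).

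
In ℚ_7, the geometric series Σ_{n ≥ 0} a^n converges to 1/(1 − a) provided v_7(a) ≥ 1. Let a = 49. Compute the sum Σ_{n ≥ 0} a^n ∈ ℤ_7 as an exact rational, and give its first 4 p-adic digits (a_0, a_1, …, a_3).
Σ a^n = 1/(1 − a) = -1/48;  first 4 digits = (1, 0, 1, 0)

v_7(a) = 2 ≥ 1, so the series converges in ℤ_7 to 1/(1 − a) = 1/(1 − 49) = -1/48. Expand this rational in ℤ_7: compute digits iteratively via d_i = x_i mod 7, x_{i+1} = (x_i − d_i)/7. The first 4 digits are (1, 0, 1, 0).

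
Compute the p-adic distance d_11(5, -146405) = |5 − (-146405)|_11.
d_11(5, -146405) = 1/14641

Step 1 — x − y = 5 − (-146405) = 146410. Step 2 — v_11(146410) = 4 (factor: 146410 = (11^4 · 10); the sign does not affect v_p). Step 3 — |x − y|_11 = 11^{-4} = 1/14641.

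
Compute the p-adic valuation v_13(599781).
v_13(599781) = 4

v_13(n) is the largest exponent k such that 13^k divides n. Factor out: 599781 = 13^4 · 21. (Sign doesn't affect v_p.) So v_13(599781) = 4.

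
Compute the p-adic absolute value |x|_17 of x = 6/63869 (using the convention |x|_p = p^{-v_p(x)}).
|6/63869|_17 = 4913

Step 1 — compute v_17(x) by factoring powers of 17 out of the numerator and denominator: v_17(6/63869) = -3. Step 2 — apply |x|_p = p^{-v_p(x)} = 17^{3} = 4913.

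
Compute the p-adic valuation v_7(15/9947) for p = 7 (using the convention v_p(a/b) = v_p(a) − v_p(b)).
v_7(15/9947) = -3

Factor powers of 7 from the numerator and denominator of the reduced fraction: 15 = 7^0 · 15 and 9947 = 7^3 · 29. Apply v_p(a/b) = v_p(a) − v_p(b): v_7(15/9947) = 0 − 3 = -3.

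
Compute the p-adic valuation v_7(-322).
v_7(-322) = 1

v_7(n) is the largest exponent k such that 7^k divides n. Factor out: -322 = -7^1 · 46. (Sign doesn't affect v_p.) So v_7(-322) = 1.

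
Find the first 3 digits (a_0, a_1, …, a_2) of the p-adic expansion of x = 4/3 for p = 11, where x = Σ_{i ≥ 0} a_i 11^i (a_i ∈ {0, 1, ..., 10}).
(a_0, …, a_2) = (5, 7, 3)

v_11(4/3) = 0 (numerator and denominator both coprime to 11), so x ∈ ℤ_11^×. Compute digits iteratively via a_i = x_i mod 11, x_{i+1} = (x_i − a_i)/11, with x_0 = x:
  x_0 = 4/3;  a_0 = 5;  x_1 = (x_0 − 5)/11 = -1/3
  x_1 = -1/3;  a_1 = 7;  x_2 = (x_1 − 7)/11 = -2/3
  x_2 = -2/3;  a_2 = 3;  x_3 = (x_2 − 3)/11 = -1/3
Digits: (5, 7, 3).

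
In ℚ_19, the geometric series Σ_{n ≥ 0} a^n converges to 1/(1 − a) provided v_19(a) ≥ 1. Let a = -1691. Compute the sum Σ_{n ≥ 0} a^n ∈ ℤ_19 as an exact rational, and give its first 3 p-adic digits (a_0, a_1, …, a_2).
Σ a^n = 1/(1 − a) = 1/1692;  first 3 digits = (1, 6, 12)

v_19(a) = 1 ≥ 1, so the series converges in ℤ_19 to 1/(1 − a) = 1/(1 − (-1691)) = 1/1692. Expand this rational in ℤ_19: compute digits iteratively via d_i = x_i mod 19, x_{i+1} = (x_i − d_i)/19. The first 3 digits are (1, 6, 12).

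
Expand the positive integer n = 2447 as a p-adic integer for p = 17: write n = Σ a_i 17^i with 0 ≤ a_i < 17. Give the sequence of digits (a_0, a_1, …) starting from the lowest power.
(a_0, a_1, …) = (16, 7, 8)

Repeated division by 17 gives the digits low-to-high: 2447 = 16 + 7·17^1 + 8·17^2. Digit sequence: (16, 7, 8).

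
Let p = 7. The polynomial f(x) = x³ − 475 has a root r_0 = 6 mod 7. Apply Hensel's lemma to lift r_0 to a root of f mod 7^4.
r_3 = 27 (mod 2401)

Hensel: r_{i+1} = r_i − f(r_i)/f′(r_i) mod 7^{i+2}, where f′(x) = 3x². Iterate:
  r_0 = 6 (mod 7)
  r_1 = 27 (mod 49)
  r_2 = 27 (mod 343)
  r_3 = 27 (mod 2401)
Final: r = 27 with f(r) ≡ 0 mod 7^4.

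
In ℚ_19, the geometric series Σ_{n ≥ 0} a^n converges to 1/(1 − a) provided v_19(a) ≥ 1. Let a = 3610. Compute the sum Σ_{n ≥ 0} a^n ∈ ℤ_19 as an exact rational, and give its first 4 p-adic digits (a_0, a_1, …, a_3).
Σ a^n = 1/(1 − a) = -1/3609;  first 4 digits = (1, 0, 10, 0)

v_19(a) = 2 ≥ 1, so the series converges in ℤ_19 to 1/(1 − a) = 1/(1 − 3610) = -1/3609. Expand this rational in ℤ_19: compute digits iteratively via d_i = x_i mod 19, x_{i+1} = (x_i − d_i)/19. The first 4 digits are (1, 0, 10, 0).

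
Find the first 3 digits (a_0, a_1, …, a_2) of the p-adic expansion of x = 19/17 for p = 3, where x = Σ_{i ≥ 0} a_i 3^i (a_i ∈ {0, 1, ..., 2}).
(a_0, …, a_2) = (2, 2, 1)

v_3(19/17) = 0 (numerator and denominator both coprime to 3), so x ∈ ℤ_3^×. Compute digits iteratively via a_i = x_i mod 3, x_{i+1} = (x_i − a_i)/3, with x_0 = x:
  x_0 = 19/17;  a_0 = 2;  x_1 = (x_0 − 2)/3 = -5/17
  x_1 = -5/17;  a_1 = 2;  x_2 = (x_1 − 2)/3 = -13/17
  x_2 = -13/17;  a_2 = 1;  x_3 = (x_2 − 1)/3 = -10/17
Digits: (2, 2, 1).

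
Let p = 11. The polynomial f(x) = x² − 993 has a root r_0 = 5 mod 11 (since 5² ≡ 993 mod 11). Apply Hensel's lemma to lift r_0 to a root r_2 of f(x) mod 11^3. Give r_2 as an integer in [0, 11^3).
r_2 = 368 (mod 1331)

Hensel's recurrence: r_{i+1} = r_i − f(r_i)·(f′(r_i))^{-1} mod 11^{i+2}, with f′(x) = 2x. Iterate:
  r_0 = 5 (mod 11)
  r_1 = 5 (mod 121)
  r_2 = 368 (mod 1331)
Final: r_2 = 368, and one checks f(r_2) ≡ 0 mod 11^3.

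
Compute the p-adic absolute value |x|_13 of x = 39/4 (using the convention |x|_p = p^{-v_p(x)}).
|39/4|_13 = 1/13

Step 1 — compute v_13(x) by factoring powers of 13 out of the numerator and denominator: v_13(39/4) = 1. Step 2 — apply |x|_p = p^{-v_p(x)} = 13^{-1} = 1/13.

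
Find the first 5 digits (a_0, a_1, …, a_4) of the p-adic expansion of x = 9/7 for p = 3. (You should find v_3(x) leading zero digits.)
(a_0, …, a_4) = (0, 0, 1, 1, 0)

v_3(9/7) = 2, so a_0 = ... = a_1 = 0. Factor out: x = 3^2 · u with u = 1/7 a unit in ℤ_3. Expand u iteratively via a_{v+i} = u_i mod 3, u_{i+1} = (u_i − a_{v+i})/3:
  u_0 = 1/7;  a_2 = 1;  u_1 = (u_0 − 1)/3 = -2/7
  u_1 = -2/7;  a_3 = 1;  u_2 = (u_1 − 1)/3 = -3/7
  u_2 = -3/7;  a_4 = 0;  u_3 = (u_2 − 0)/3 = -1/7
Digits: (0, 0, 1, 1, 0).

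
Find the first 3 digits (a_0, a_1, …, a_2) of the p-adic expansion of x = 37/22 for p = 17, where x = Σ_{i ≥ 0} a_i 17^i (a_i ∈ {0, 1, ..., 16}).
(a_0, …, a_2) = (4, 13, 0)

v_17(37/22) = 0 (numerator and denominator both coprime to 17), so x ∈ ℤ_17^×. Compute digits iteratively via a_i = x_i mod 17, x_{i+1} = (x_i − a_i)/17, with x_0 = x:
  x_0 = 37/22;  a_0 = 4;  x_1 = (x_0 − 4)/17 = -3/22
  x_1 = -3/22;  a_1 = 13;  x_2 = (x_1 − 13)/17 = -17/22
  x_2 = -17/22;  a_2 = 0;  x_3 = (x_2 − 0)/17 = -1/22
Digits: (4, 13, 0).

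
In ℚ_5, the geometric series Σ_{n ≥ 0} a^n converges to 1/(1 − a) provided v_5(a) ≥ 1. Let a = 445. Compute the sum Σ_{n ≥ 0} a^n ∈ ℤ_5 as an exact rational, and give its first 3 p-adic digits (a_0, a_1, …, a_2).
Σ a^n = 1/(1 − a) = -1/444;  first 3 digits = (1, 4, 3)

v_5(a) = 1 ≥ 1, so the series converges in ℤ_5 to 1/(1 − a) = 1/(1 − 445) = -1/444. Expand this rational in ℤ_5: compute digits iteratively via d_i = x_i mod 5, x_{i+1} = (x_i − d_i)/5. The first 3 digits are (1, 4, 3).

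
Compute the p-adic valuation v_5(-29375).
v_5(-29375) = 4

v_5(n) is the largest exponent k such that 5^k divides n. Factor out: -29375 = -5^4 · 47. (Sign doesn't affect v_p.) So v_5(-29375) = 4.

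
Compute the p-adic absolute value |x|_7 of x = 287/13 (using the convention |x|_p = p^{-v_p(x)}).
|287/13|_7 = 1/7

Step 1 — compute v_7(x) by factoring powers of 7 out of the numerator and denominator: v_7(287/13) = 1. Step 2 — apply |x|_p = p^{-v_p(x)} = 7^{-1} = 1/7.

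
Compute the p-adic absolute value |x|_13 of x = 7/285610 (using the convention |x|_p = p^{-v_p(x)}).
|7/285610|_13 = 28561

Step 1 — compute v_13(x) by factoring powers of 13 out of the numerator and denominator: v_13(7/285610) = -4. Step 2 — apply |x|_p = p^{-v_p(x)} = 13^{4} = 28561.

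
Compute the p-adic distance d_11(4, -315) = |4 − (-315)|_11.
d_11(4, -315) = 1/11

Step 1 — x − y = 4 − (-315) = 319. Step 2 — v_11(319) = 1 (factor: 319 = (11^1 · 29); the sign does not affect v_p). Step 3 — |x − y|_11 = 11^{-1} = 1/11.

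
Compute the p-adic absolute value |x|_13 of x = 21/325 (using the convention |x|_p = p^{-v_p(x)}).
|21/325|_13 = 13

Step 1 — compute v_13(x) by factoring powers of 13 out of the numerator and denominator: v_13(21/325) = -1. Step 2 — apply |x|_p = p^{-v_p(x)} = 13^{1} = 13.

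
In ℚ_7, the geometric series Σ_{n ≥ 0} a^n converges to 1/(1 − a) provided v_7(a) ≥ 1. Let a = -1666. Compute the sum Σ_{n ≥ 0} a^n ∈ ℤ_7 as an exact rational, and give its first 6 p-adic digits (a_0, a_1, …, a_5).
Σ a^n = 1/(1 − a) = 1/1667;  first 6 digits = (1, 0, 1, 2, 0, 4)

v_7(a) = 2 ≥ 1, so the series converges in ℤ_7 to 1/(1 − a) = 1/(1 − (-1666)) = 1/1667. Expand this rational in ℤ_7: compute digits iteratively via d_i = x_i mod 7, x_{i+1} = (x_i − d_i)/7. The first 6 digits are (1, 0, 1, 2, 0, 4).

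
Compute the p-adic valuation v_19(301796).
v_19(301796) = 3

v_19(n) is the largest exponent k such that 19^k divides n. Factor out: 301796 = 19^3 · 44. (Sign doesn't affect v_p.) So v_19(301796) = 3.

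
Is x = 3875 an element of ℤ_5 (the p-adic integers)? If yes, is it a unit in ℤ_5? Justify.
x ∈ ℤ_5 but not a unit; v_5(x) = 3 > 0

ℤ_5 = {x ∈ ℚ_5 : v_5(x) ≥ 0} and ℤ_5^× = {x ∈ ℤ_5 : v_5(x) = 0}. Here v_5(3875) = v_5(num) − v_5(den) = 3; compare against these criteria.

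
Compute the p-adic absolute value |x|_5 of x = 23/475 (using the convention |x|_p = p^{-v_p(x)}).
|23/475|_5 = 25

Step 1 — compute v_5(x) by factoring powers of 5 out of the numerator and denominator: v_5(23/475) = -2. Step 2 — apply |x|_p = p^{-v_p(x)} = 5^{2} = 25.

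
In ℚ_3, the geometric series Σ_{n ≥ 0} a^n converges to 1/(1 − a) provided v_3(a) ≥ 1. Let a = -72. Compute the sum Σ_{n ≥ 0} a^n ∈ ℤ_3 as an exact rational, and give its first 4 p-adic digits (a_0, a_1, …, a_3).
Σ a^n = 1/(1 − a) = 1/73;  first 4 digits = (1, 0, 1, 0)

v_3(a) = 2 ≥ 1, so the series converges in ℤ_3 to 1/(1 − a) = 1/(1 − (-72)) = 1/73. Expand this rational in ℤ_3: compute digits iteratively via d_i = x_i mod 3, x_{i+1} = (x_i − d_i)/3. The first 4 digits are (1, 0, 1, 0).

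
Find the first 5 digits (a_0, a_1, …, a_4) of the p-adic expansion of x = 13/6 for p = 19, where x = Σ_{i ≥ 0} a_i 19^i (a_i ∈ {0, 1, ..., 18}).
(a_0, …, a_4) = (18, 15, 15, 15, 15)

v_19(13/6) = 0 (numerator and denominator both coprime to 19), so x ∈ ℤ_19^×. Compute digits iteratively via a_i = x_i mod 19, x_{i+1} = (x_i − a_i)/19, with x_0 = x:
  x_0 = 13/6;  a_0 = 18;  x_1 = (x_0 − 18)/19 = -5/6
  x_1 = -5/6;  a_1 = 15;  x_2 = (x_1 − 15)/19 = -5/6
  x_2 = -5/6;  a_2 = 15;  x_3 = (x_2 − 15)/19 = -5/6
  x_3 = -5/6;  a_3 = 15;  x_4 = (x_3 − 15)/19 = -5/6
  x_4 = -5/6;  a_4 = 15;  x_5 = (x_4 − 15)/19 = -5/6
Digits: (18, 15, 15, 15, 15).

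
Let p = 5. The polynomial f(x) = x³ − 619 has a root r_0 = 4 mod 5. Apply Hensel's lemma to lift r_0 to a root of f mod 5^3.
r_2 = 14 (mod 125)

Hensel: r_{i+1} = r_i − f(r_i)/f′(r_i) mod 5^{i+2}, where f′(x) = 3x². Iterate:
  r_0 = 4 (mod 5)
  r_1 = 14 (mod 25)
  r_2 = 14 (mod 125)
Final: r = 14 with f(r) ≡ 0 mod 5^3.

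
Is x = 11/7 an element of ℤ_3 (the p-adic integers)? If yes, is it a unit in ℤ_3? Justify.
x ∈ ℤ_3^× (unit); v_3(x) = 0

ℤ_3 = {x ∈ ℚ_3 : v_3(x) ≥ 0} and ℤ_3^× = {x ∈ ℤ_3 : v_3(x) = 0}. Here v_3(11/7) = v_3(num) − v_3(den) = 0; compare against these criteria.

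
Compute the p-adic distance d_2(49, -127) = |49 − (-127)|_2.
d_2(49, -127) = 1/16

Step 1 — x − y = 49 − (-127) = 176. Step 2 — v_2(176) = 4 (factor: 176 = (2^4 · 11); the sign does not affect v_p). Step 3 — |x − y|_2 = 2^{-4} = 1/16.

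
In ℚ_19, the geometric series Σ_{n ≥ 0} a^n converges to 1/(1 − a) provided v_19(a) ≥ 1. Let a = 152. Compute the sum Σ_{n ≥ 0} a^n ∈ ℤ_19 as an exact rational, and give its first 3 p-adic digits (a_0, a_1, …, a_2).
Σ a^n = 1/(1 − a) = -1/151;  first 3 digits = (1, 8, 7)

v_19(a) = 1 ≥ 1, so the series converges in ℤ_19 to 1/(1 − a) = 1/(1 − 152) = -1/151. Expand this rational in ℤ_19: compute digits iteratively via d_i = x_i mod 19, x_{i+1} = (x_i − d_i)/19. The first 3 digits are (1, 8, 7).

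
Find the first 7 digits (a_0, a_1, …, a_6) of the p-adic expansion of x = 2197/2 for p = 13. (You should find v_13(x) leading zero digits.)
(a_0, …, a_6) = (0, 0, 0, 7, 6, 6, 6)

v_13(2197/2) = 3, so a_0 = ... = a_2 = 0. Factor out: x = 13^3 · u with u = 1/2 a unit in ℤ_13. Expand u iteratively via a_{v+i} = u_i mod 13, u_{i+1} = (u_i − a_{v+i})/13:
  u_0 = 1/2;  a_3 = 7;  u_1 = (u_0 − 7)/13 = -1/2
  u_1 = -1/2;  a_4 = 6;  u_2 = (u_1 − 6)/13 = -1/2
  u_2 = -1/2;  a_5 = 6;  u_3 = (u_2 − 6)/13 = -1/2
  u_3 = -1/2;  a_6 = 6;  u_4 = (u_3 − 6)/13 = -1/2
Digits: (0, 0, 0, 7, 6, 6, 6).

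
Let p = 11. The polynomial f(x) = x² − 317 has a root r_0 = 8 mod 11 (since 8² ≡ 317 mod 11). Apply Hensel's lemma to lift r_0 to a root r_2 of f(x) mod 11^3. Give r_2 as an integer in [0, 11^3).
r_2 = 1075 (mod 1331)

Hensel's recurrence: r_{i+1} = r_i − f(r_i)·(f′(r_i))^{-1} mod 11^{i+2}, with f′(x) = 2x. Iterate:
  r_0 = 8 (mod 11)
  r_1 = 107 (mod 121)
  r_2 = 1075 (mod 1331)
Final: r_2 = 1075, and one checks f(r_2) ≡ 0 mod 11^3.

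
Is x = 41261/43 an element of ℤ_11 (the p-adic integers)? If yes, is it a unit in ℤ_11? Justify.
x ∈ ℤ_11 but not a unit; v_11(x) = 3 > 0

ℤ_11 = {x ∈ ℚ_11 : v_11(x) ≥ 0} and ℤ_11^× = {x ∈ ℤ_11 : v_11(x) = 0}. Here v_11(41261/43) = v_11(num) − v_11(den) = 3; compare against these criteria.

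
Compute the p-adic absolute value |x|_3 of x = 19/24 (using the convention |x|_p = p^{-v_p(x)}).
|19/24|_3 = 3

Step 1 — compute v_3(x) by factoring powers of 3 out of the numerator and denominator: v_3(19/24) = -1. Step 2 — apply |x|_p = p^{-v_p(x)} = 3^{1} = 3.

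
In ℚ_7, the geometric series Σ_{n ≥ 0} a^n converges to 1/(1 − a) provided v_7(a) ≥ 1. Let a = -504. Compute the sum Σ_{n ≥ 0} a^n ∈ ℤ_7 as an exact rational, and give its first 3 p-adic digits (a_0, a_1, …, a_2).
Σ a^n = 1/(1 − a) = 1/505;  first 3 digits = (1, 5, 0)

v_7(a) = 1 ≥ 1, so the series converges in ℤ_7 to 1/(1 − a) = 1/(1 − (-504)) = 1/505. Expand this rational in ℤ_7: compute digits iteratively via d_i = x_i mod 7, x_{i+1} = (x_i − d_i)/7. The first 3 digits are (1, 5, 0).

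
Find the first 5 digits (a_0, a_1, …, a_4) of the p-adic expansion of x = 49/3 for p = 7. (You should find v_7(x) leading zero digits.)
(a_0, …, a_4) = (0, 0, 5, 4, 4)

v_7(49/3) = 2, so a_0 = ... = a_1 = 0. Factor out: x = 7^2 · u with u = 1/3 a unit in ℤ_7. Expand u iteratively via a_{v+i} = u_i mod 7, u_{i+1} = (u_i − a_{v+i})/7:
  u_0 = 1/3;  a_2 = 5;  u_1 = (u_0 − 5)/7 = -2/3
  u_1 = -2/3;  a_3 = 4;  u_2 = (u_1 − 4)/7 = -2/3
  u_2 = -2/3;  a_4 = 4;  u_3 = (u_2 − 4)/7 = -2/3
Digits: (0, 0, 5, 4, 4).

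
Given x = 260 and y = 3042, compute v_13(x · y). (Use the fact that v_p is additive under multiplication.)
v_13(790920) = 3

v_p(x) = 1 (factor: 260 = 13^1 · 20); v_p(y) = 2 (factor: 3042 = 13^2 · 18). Additivity: v_p(xy) = v_p(x) + v_p(y) = 1 + 2 = 3. (Direct check: xy = 790920 = 13^3 · (360).)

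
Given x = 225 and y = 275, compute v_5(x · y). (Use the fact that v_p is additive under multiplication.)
v_5(61875) = 4

v_p(x) = 2 (factor: 225 = 5^2 · 9); v_p(y) = 2 (factor: 275 = 5^2 · 11). Additivity: v_p(xy) = v_p(x) + v_p(y) = 2 + 2 = 4. (Direct check: xy = 61875 = 5^4 · (99).)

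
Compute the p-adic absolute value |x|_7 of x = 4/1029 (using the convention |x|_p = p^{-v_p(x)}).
|4/1029|_7 = 343

Step 1 — compute v_7(x) by factoring powers of 7 out of the numerator and denominator: v_7(4/1029) = -3. Step 2 — apply |x|_p = p^{-v_p(x)} = 7^{3} = 343.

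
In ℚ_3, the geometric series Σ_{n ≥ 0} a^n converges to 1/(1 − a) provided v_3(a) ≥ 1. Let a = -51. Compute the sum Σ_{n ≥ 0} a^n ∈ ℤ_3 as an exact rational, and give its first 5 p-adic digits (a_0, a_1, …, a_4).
Σ a^n = 1/(1 − a) = 1/52;  first 5 digits = (1, 1, 1, 2, 2)

v_3(a) = 1 ≥ 1, so the series converges in ℤ_3 to 1/(1 − a) = 1/(1 − (-51)) = 1/52. Expand this rational in ℤ_3: compute digits iteratively via d_i = x_i mod 3, x_{i+1} = (x_i − d_i)/3. The first 5 digits are (1, 1, 1, 2, 2).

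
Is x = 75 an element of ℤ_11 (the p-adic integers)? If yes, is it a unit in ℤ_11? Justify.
x ∈ ℤ_11^× (unit); v_11(x) = 0

ℤ_11 = {x ∈ ℚ_11 : v_11(x) ≥ 0} and ℤ_11^× = {x ∈ ℤ_11 : v_11(x) = 0}. Here v_11(75) = v_11(num) − v_11(den) = 0; compare against these criteria.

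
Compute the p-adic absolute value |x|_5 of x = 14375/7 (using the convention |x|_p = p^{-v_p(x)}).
|14375/7|_5 = 1/625

Step 1 — compute v_5(x) by factoring powers of 5 out of the numerator and denominator: v_5(14375/7) = 4. Step 2 — apply |x|_p = p^{-v_p(x)} = 5^{-4} = 1/625.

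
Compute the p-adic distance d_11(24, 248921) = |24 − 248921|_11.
d_11(24, 248921) = 1/14641

Step 1 — x − y = 24 − 248921 = -248897. Step 2 — v_11(-248897) = 4 (factor: -248897 = −(11^4 · 17); the sign does not affect v_p). Step 3 — |x − y|_11 = 11^{-4} = 1/14641.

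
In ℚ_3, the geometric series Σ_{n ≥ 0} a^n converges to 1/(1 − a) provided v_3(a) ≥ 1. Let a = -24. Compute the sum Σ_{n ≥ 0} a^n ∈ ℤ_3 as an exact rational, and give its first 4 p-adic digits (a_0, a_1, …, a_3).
Σ a^n = 1/(1 − a) = 1/25;  first 4 digits = (1, 1, 1, 0)

v_3(a) = 1 ≥ 1, so the series converges in ℤ_3 to 1/(1 − a) = 1/(1 − (-24)) = 1/25. Expand this rational in ℤ_3: compute digits iteratively via d_i = x_i mod 3, x_{i+1} = (x_i − d_i)/3. The first 4 digits are (1, 1, 1, 0).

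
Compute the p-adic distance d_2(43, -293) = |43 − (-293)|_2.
d_2(43, -293) = 1/16

Step 1 — x − y = 43 − (-293) = 336. Step 2 — v_2(336) = 4 (factor: 336 = (2^4 · 21); the sign does not affect v_p). Step 3 — |x − y|_2 = 2^{-4} = 1/16.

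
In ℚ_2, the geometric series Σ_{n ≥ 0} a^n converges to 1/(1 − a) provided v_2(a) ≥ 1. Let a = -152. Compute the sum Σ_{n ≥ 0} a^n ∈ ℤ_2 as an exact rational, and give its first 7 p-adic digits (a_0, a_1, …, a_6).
Σ a^n = 1/(1 − a) = 1/153;  first 7 digits = (1, 0, 0, 1, 0, 1, 0)

v_2(a) = 3 ≥ 1, so the series converges in ℤ_2 to 1/(1 − a) = 1/(1 − (-152)) = 1/153. Expand this rational in ℤ_2: compute digits iteratively via d_i = x_i mod 2, x_{i+1} = (x_i − d_i)/2. The first 7 digits are (1, 0, 0, 1, 0, 1, 0).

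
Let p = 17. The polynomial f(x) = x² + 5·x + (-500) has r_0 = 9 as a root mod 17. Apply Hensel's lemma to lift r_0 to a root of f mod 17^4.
r_3 = 83496 (mod 83521)

Hensel: r_{i+1} = r_i − f(r_i)·(f′(r_i))^{-1} mod 17^{i+2}, f′(x) = 2x + 5. Iterate:
  r_0 = 9 (mod 17)
  r_1 = 264 (mod 289)
  r_2 = 4888 (mod 4913)
  r_3 = 83496 (mod 83521)
Final: r = 83496 satisfies f(r) ≡ 0 mod 17^4.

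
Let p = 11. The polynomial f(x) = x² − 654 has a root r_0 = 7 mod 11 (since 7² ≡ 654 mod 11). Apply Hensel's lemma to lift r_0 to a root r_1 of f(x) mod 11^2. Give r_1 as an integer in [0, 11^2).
r_1 = 7 (mod 121)

Hensel's recurrence: r_{i+1} = r_i − f(r_i)·(f′(r_i))^{-1} mod 11^{i+2}, with f′(x) = 2x. Iterate:
  r_0 = 7 (mod 11)
  r_1 = 7 (mod 121)
Final: r_1 = 7, and one checks f(r_1) ≡ 0 mod 11^2.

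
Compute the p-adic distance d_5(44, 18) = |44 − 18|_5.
d_5(44, 18) = 1

Step 1 — x − y = 44 − 18 = 26. Step 2 — v_5(26) = 0 (factor: 26 = (5^0 · 26); the sign does not affect v_p). Step 3 — |x − y|_5 = 5^{0} = 1.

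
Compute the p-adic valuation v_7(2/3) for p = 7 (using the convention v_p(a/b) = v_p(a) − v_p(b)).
v_7(2/3) = 0

Factor powers of 7 from the numerator and denominator of the reduced fraction: 2 = 7^0 · 2 and 3 = 7^0 · 3. Apply v_p(a/b) = v_p(a) − v_p(b): v_7(2/3) = 0 − 0 = 0.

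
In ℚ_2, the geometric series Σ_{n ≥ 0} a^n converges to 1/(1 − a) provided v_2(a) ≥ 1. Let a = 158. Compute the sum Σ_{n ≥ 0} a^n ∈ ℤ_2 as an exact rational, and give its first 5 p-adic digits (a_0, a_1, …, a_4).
Σ a^n = 1/(1 − a) = -1/157;  first 5 digits = (1, 1, 0, 1, 0)

v_2(a) = 1 ≥ 1, so the series converges in ℤ_2 to 1/(1 − a) = 1/(1 − 158) = -1/157. Expand this rational in ℤ_2: compute digits iteratively via d_i = x_i mod 2, x_{i+1} = (x_i − d_i)/2. The first 5 digits are (1, 1, 0, 1, 0).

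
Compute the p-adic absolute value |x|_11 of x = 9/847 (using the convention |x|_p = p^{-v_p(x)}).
|9/847|_11 = 121

Step 1 — compute v_11(x) by factoring powers of 11 out of the numerator and denominator: v_11(9/847) = -2. Step 2 — apply |x|_p = p^{-v_p(x)} = 11^{2} = 121.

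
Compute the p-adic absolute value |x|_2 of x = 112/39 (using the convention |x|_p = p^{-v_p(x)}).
|112/39|_2 = 1/16

Step 1 — compute v_2(x) by factoring powers of 2 out of the numerator and denominator: v_2(112/39) = 4. Step 2 — apply |x|_p = p^{-v_p(x)} = 2^{-4} = 1/16.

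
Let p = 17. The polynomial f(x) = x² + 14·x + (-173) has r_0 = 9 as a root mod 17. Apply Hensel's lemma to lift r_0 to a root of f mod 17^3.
r_2 = 2916 (mod 4913)

Hensel: r_{i+1} = r_i − f(r_i)·(f′(r_i))^{-1} mod 17^{i+2}, f′(x) = 2x + 14. Iterate:
  r_0 = 9 (mod 17)
  r_1 = 26 (mod 289)
  r_2 = 2916 (mod 4913)
Final: r = 2916 satisfies f(r) ≡ 0 mod 17^3.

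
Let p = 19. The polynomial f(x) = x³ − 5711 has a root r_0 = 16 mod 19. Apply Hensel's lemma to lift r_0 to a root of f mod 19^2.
r_1 = 263 (mod 361)

Hensel: r_{i+1} = r_i − f(r_i)/f′(r_i) mod 19^{i+2}, where f′(x) = 3x². Iterate:
  r_0 = 16 (mod 19)
  r_1 = 263 (mod 361)
Final: r = 263 with f(r) ≡ 0 mod 19^2.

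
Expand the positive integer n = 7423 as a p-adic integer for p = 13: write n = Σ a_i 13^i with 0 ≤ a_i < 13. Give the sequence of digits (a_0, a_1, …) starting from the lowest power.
(a_0, a_1, …) = (0, 12, 4, 3)

Repeated division by 13 gives the digits low-to-high: 7423 = 12·13^1 + 4·13^2 + 3·13^3. Digit sequence: (0, 12, 4, 3).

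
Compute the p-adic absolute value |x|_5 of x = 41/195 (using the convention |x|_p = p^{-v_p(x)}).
|41/195|_5 = 5

Step 1 — compute v_5(x) by factoring powers of 5 out of the numerator and denominator: v_5(41/195) = -1. Step 2 — apply |x|_p = p^{-v_p(x)} = 5^{1} = 5.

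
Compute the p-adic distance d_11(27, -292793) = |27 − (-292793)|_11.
d_11(27, -292793) = 1/14641

Step 1 — x − y = 27 − (-292793) = 292820. Step 2 — v_11(292820) = 4 (factor: 292820 = (11^4 · 20); the sign does not affect v_p). Step 3 — |x − y|_11 = 11^{-4} = 1/14641.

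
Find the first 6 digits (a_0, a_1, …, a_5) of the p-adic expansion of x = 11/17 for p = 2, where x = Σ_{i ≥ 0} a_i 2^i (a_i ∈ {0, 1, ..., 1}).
(a_0, …, a_5) = (1, 1, 0, 1, 1, 0)

v_2(11/17) = 0 (numerator and denominator both coprime to 2), so x ∈ ℤ_2^×. Compute digits iteratively via a_i = x_i mod 2, x_{i+1} = (x_i − a_i)/2, with x_0 = x:
  x_0 = 11/17;  a_0 = 1;  x_1 = (x_0 − 1)/2 = -3/17
  x_1 = -3/17;  a_1 = 1;  x_2 = (x_1 − 1)/2 = -10/17
  x_2 = -10/17;  a_2 = 0;  x_3 = (x_2 − 0)/2 = -5/17
  x_3 = -5/17;  a_3 = 1;  x_4 = (x_3 − 1)/2 = -11/17
  x_4 = -11/17;  a_4 = 1;  x_5 = (x_4 − 1)/2 = -14/17
  x_5 = -14/17;  a_5 = 0;  x_6 = (x_5 − 0)/2 = -7/17
Digits: (1, 1, 0, 1, 1, 0).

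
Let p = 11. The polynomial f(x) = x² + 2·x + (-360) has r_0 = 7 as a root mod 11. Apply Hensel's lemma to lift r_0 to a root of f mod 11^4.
r_3 = 18 (mod 14641)

Hensel: r_{i+1} = r_i − f(r_i)·(f′(r_i))^{-1} mod 11^{i+2}, f′(x) = 2x + 2. Iterate:
  r_0 = 7 (mod 11)
  r_1 = 18 (mod 121)
  r_2 = 18 (mod 1331)
  r_3 = 18 (mod 14641)
Final: r = 18 satisfies f(r) ≡ 0 mod 11^4.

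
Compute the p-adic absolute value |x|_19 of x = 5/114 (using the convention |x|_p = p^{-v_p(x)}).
|5/114|_19 = 19

Step 1 — compute v_19(x) by factoring powers of 19 out of the numerator and denominator: v_19(5/114) = -1. Step 2 — apply |x|_p = p^{-v_p(x)} = 19^{1} = 19.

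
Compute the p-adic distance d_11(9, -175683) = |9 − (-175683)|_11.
d_11(9, -175683) = 1/14641

Step 1 — x − y = 9 − (-175683) = 175692. Step 2 — v_11(175692) = 4 (factor: 175692 = (11^4 · 12); the sign does not affect v_p). Step 3 — |x − y|_11 = 11^{-4} = 1/14641.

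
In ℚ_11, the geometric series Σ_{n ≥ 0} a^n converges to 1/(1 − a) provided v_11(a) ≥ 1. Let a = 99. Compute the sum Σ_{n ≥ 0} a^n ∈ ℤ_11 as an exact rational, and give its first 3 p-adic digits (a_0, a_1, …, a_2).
Σ a^n = 1/(1 − a) = -1/98;  first 3 digits = (1, 9, 4)

v_11(a) = 1 ≥ 1, so the series converges in ℤ_11 to 1/(1 − a) = 1/(1 − 99) = -1/98. Expand this rational in ℤ_11: compute digits iteratively via d_i = x_i mod 11, x_{i+1} = (x_i − d_i)/11. The first 3 digits are (1, 9, 4).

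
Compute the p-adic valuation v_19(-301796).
v_19(-301796) = 3

v_19(n) is the largest exponent k such that 19^k divides n. Factor out: -301796 = -19^3 · 44. (Sign doesn't affect v_p.) So v_19(-301796) = 3.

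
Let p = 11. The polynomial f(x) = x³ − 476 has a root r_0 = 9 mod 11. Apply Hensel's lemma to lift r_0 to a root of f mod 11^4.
r_3 = 9799 (mod 14641)

Hensel: r_{i+1} = r_i − f(r_i)/f′(r_i) mod 11^{i+2}, where f′(x) = 3x². Iterate:
  r_0 = 9 (mod 11)
  r_1 = 119 (mod 121)
  r_2 = 482 (mod 1331)
  r_3 = 9799 (mod 14641)
Final: r = 9799 with f(r) ≡ 0 mod 11^4.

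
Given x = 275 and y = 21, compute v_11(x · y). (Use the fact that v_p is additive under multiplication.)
v_11(5775) = 1

v_p(x) = 1 (factor: 275 = 11^1 · 25); v_p(y) = 0 (factor: 21 = 11^0 · 21). Additivity: v_p(xy) = v_p(x) + v_p(y) = 1 + 0 = 1. (Direct check: xy = 5775 = 11^1 · (525).)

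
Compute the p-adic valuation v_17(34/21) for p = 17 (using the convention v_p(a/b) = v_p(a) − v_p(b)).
v_17(34/21) = 1

Factor powers of 17 from the numerator and denominator of the reduced fraction: 34 = 17^1 · 2 and 21 = 17^0 · 21. Apply v_p(a/b) = v_p(a) − v_p(b): v_17(34/21) = 1 − 0 = 1.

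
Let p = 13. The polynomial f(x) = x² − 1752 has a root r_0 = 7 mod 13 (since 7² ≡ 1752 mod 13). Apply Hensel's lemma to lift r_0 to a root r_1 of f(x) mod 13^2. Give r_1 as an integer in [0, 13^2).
r_1 = 20 (mod 169)

Hensel's recurrence: r_{i+1} = r_i − f(r_i)·(f′(r_i))^{-1} mod 13^{i+2}, with f′(x) = 2x. Iterate:
  r_0 = 7 (mod 13)
  r_1 = 20 (mod 169)
Final: r_1 = 20, and one checks f(r_1) ≡ 0 mod 13^2.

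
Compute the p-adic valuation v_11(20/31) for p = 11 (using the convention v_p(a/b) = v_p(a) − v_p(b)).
v_11(20/31) = 0

Factor powers of 11 from the numerator and denominator of the reduced fraction: 20 = 11^0 · 20 and 31 = 11^0 · 31. Apply v_p(a/b) = v_p(a) − v_p(b): v_11(20/31) = 0 − 0 = 0.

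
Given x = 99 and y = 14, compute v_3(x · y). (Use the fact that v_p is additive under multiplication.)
v_3(1386) = 2

v_p(x) = 2 (factor: 99 = 3^2 · 11); v_p(y) = 0 (factor: 14 = 3^0 · 14). Additivity: v_p(xy) = v_p(x) + v_p(y) = 2 + 0 = 2. (Direct check: xy = 1386 = 3^2 · (154).)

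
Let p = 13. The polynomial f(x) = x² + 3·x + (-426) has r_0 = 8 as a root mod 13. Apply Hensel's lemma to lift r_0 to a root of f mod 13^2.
r_1 = 8 (mod 169)

Hensel: r_{i+1} = r_i − f(r_i)·(f′(r_i))^{-1} mod 13^{i+2}, f′(x) = 2x + 3. Iterate:
  r_0 = 8 (mod 13)
  r_1 = 8 (mod 169)
Final: r = 8 satisfies f(r) ≡ 0 mod 13^2.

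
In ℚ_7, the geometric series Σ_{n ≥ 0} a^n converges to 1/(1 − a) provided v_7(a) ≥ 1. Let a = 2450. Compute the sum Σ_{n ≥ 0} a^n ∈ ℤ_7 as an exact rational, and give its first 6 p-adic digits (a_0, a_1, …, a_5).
Σ a^n = 1/(1 − a) = -1/2449;  first 6 digits = (1, 0, 1, 0, 2, 0)

v_7(a) = 2 ≥ 1, so the series converges in ℤ_7 to 1/(1 − a) = 1/(1 − 2450) = -1/2449. Expand this rational in ℤ_7: compute digits iteratively via d_i = x_i mod 7, x_{i+1} = (x_i − d_i)/7. The first 6 digits are (1, 0, 1, 0, 2, 0).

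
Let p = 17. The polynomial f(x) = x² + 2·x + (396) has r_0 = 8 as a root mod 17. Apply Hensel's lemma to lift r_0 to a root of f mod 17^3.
r_2 = 2133 (mod 4913)

Hensel: r_{i+1} = r_i − f(r_i)·(f′(r_i))^{-1} mod 17^{i+2}, f′(x) = 2x + 2. Iterate:
  r_0 = 8 (mod 17)
  r_1 = 110 (mod 289)
  r_2 = 2133 (mod 4913)
Final: r = 2133 satisfies f(r) ≡ 0 mod 17^3.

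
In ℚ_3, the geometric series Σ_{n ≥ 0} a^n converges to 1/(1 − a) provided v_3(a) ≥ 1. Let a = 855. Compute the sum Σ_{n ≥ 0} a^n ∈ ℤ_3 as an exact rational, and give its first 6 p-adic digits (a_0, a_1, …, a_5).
Σ a^n = 1/(1 − a) = -1/854;  first 6 digits = (1, 0, 2, 1, 2, 2)

v_3(a) = 2 ≥ 1, so the series converges in ℤ_3 to 1/(1 − a) = 1/(1 − 855) = -1/854. Expand this rational in ℤ_3: compute digits iteratively via d_i = x_i mod 3, x_{i+1} = (x_i − d_i)/3. The first 6 digits are (1, 0, 2, 1, 2, 2).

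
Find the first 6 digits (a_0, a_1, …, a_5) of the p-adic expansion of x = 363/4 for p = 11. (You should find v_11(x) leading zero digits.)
(a_0, …, a_5) = (0, 0, 9, 2, 8, 2)

v_11(363/4) = 2, so a_0 = ... = a_1 = 0. Factor out: x = 11^2 · u with u = 3/4 a unit in ℤ_11. Expand u iteratively via a_{v+i} = u_i mod 11, u_{i+1} = (u_i − a_{v+i})/11:
  u_0 = 3/4;  a_2 = 9;  u_1 = (u_0 − 9)/11 = -3/4
  u_1 = -3/4;  a_3 = 2;  u_2 = (u_1 − 2)/11 = -1/4
  u_2 = -1/4;  a_4 = 8;  u_3 = (u_2 − 8)/11 = -3/4
  u_3 = -3/4;  a_5 = 2;  u_4 = (u_3 − 2)/11 = -1/4
Digits: (0, 0, 9, 2, 8, 2).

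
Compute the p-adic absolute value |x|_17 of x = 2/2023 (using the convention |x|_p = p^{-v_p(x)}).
|2/2023|_17 = 289

Step 1 — compute v_17(x) by factoring powers of 17 out of the numerator and denominator: v_17(2/2023) = -2. Step 2 — apply |x|_p = p^{-v_p(x)} = 17^{2} = 289.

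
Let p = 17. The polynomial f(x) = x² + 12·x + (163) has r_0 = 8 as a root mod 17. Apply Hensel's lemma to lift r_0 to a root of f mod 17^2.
r_1 = 110 (mod 289)

Hensel: r_{i+1} = r_i − f(r_i)·(f′(r_i))^{-1} mod 17^{i+2}, f′(x) = 2x + 12. Iterate:
  r_0 = 8 (mod 17)
  r_1 = 110 (mod 289)
Final: r = 110 satisfies f(r) ≡ 0 mod 17^2.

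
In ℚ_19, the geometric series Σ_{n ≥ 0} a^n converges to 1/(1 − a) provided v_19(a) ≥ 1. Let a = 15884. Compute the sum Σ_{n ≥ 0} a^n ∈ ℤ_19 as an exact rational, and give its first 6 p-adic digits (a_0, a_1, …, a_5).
Σ a^n = 1/(1 − a) = -1/15883;  first 6 digits = (1, 0, 6, 2, 17, 6)

v_19(a) = 2 ≥ 1, so the series converges in ℤ_19 to 1/(1 − a) = 1/(1 − 15884) = -1/15883. Expand this rational in ℤ_19: compute digits iteratively via d_i = x_i mod 19, x_{i+1} = (x_i − d_i)/19. The first 6 digits are (1, 0, 6, 2, 17, 6).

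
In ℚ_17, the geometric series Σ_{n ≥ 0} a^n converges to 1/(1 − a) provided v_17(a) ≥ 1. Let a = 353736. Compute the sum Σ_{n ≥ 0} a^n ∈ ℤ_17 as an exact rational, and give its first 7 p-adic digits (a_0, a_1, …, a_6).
Σ a^n = 1/(1 − a) = -1/353735;  first 7 digits = (1, 0, 0, 4, 4, 0, 16)

v_17(a) = 3 ≥ 1, so the series converges in ℤ_17 to 1/(1 − a) = 1/(1 − 353736) = -1/353735. Expand this rational in ℤ_17: compute digits iteratively via d_i = x_i mod 17, x_{i+1} = (x_i − d_i)/17. The first 7 digits are (1, 0, 0, 4, 4, 0, 16).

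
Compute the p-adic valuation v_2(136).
v_2(136) = 3

v_2(n) is the largest exponent k such that 2^k divides n. Factor out: 136 = 2^3 · 17. (Sign doesn't affect v_p.) So v_2(136) = 3.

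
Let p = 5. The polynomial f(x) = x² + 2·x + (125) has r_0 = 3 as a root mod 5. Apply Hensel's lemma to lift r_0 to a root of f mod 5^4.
r_3 = 373 (mod 625)

Hensel: r_{i+1} = r_i − f(r_i)·(f′(r_i))^{-1} mod 5^{i+2}, f′(x) = 2x + 2. Iterate:
  r_0 = 3 (mod 5)
  r_1 = 23 (mod 25)
  r_2 = 123 (mod 125)
  r_3 = 373 (mod 625)
Final: r = 373 satisfies f(r) ≡ 0 mod 5^4.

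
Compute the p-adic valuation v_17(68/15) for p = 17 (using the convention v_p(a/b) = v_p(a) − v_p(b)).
v_17(68/15) = 1

Factor powers of 17 from the numerator and denominator of the reduced fraction: 68 = 17^1 · 4 and 15 = 17^0 · 15. Apply v_p(a/b) = v_p(a) − v_p(b): v_17(68/15) = 1 − 0 = 1.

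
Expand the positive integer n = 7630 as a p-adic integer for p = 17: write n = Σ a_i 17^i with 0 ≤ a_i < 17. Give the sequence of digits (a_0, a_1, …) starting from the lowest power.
(a_0, a_1, …) = (14, 6, 9, 1)

Repeated division by 17 gives the digits low-to-high: 7630 = 14 + 6·17^1 + 9·17^2 + 1·17^3. Digit sequence: (14, 6, 9, 1).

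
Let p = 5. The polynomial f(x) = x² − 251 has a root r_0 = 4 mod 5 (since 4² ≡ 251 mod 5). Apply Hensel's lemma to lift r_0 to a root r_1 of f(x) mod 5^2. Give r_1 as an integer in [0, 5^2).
r_1 = 24 (mod 25)

Hensel's recurrence: r_{i+1} = r_i − f(r_i)·(f′(r_i))^{-1} mod 5^{i+2}, with f′(x) = 2x. Iterate:
  r_0 = 4 (mod 5)
  r_1 = 24 (mod 25)
Final: r_1 = 24, and one checks f(r_1) ≡ 0 mod 5^2.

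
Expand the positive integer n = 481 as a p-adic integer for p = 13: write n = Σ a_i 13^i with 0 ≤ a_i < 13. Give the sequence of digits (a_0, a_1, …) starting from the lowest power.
(a_0, a_1, …) = (0, 11, 2)

Repeated division by 13 gives the digits low-to-high: 481 = 11·13^1 + 2·13^2. Digit sequence: (0, 11, 2).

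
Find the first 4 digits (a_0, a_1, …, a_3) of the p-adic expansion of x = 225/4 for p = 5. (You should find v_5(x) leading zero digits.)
(a_0, …, a_3) = (0, 0, 1, 4)

v_5(225/4) = 2, so a_0 = ... = a_1 = 0. Factor out: x = 5^2 · u with u = 9/4 a unit in ℤ_5. Expand u iteratively via a_{v+i} = u_i mod 5, u_{i+1} = (u_i − a_{v+i})/5:
  u_0 = 9/4;  a_2 = 1;  u_1 = (u_0 − 1)/5 = 1/4
  u_1 = 1/4;  a_3 = 4;  u_2 = (u_1 − 4)/5 = -3/4
Digits: (0, 0, 1, 4).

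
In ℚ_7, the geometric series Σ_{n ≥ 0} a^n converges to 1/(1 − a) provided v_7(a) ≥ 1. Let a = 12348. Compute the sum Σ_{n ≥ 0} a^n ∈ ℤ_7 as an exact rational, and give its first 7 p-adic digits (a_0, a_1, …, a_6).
Σ a^n = 1/(1 − a) = -1/12347;  first 7 digits = (1, 0, 0, 1, 5, 0, 1)

v_7(a) = 3 ≥ 1, so the series converges in ℤ_7 to 1/(1 − a) = 1/(1 − 12348) = -1/12347. Expand this rational in ℤ_7: compute digits iteratively via d_i = x_i mod 7, x_{i+1} = (x_i − d_i)/7. The first 7 digits are (1, 0, 0, 1, 5, 0, 1).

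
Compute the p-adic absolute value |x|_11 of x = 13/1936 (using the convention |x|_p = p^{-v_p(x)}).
|13/1936|_11 = 121

Step 1 — compute v_11(x) by factoring powers of 11 out of the numerator and denominator: v_11(13/1936) = -2. Step 2 — apply |x|_p = p^{-v_p(x)} = 11^{2} = 121.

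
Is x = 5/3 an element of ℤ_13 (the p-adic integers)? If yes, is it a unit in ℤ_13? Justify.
x ∈ ℤ_13^× (unit); v_13(x) = 0

ℤ_13 = {x ∈ ℚ_13 : v_13(x) ≥ 0} and ℤ_13^× = {x ∈ ℤ_13 : v_13(x) = 0}. Here v_13(5/3) = v_13(num) − v_13(den) = 0; compare against these criteria.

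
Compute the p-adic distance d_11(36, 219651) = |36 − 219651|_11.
d_11(36, 219651) = 1/14641

Step 1 — x − y = 36 − 219651 = -219615. Step 2 — v_11(-219615) = 4 (factor: -219615 = −(11^4 · 15); the sign does not affect v_p). Step 3 — |x − y|_11 = 11^{-4} = 1/14641.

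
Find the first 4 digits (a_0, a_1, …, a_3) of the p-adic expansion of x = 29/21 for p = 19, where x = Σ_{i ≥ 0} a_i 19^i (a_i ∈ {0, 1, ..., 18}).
(a_0, …, a_3) = (5, 17, 0, 9)

v_19(29/21) = 0 (numerator and denominator both coprime to 19), so x ∈ ℤ_19^×. Compute digits iteratively via a_i = x_i mod 19, x_{i+1} = (x_i − a_i)/19, with x_0 = x:
  x_0 = 29/21;  a_0 = 5;  x_1 = (x_0 − 5)/19 = -4/21
  x_1 = -4/21;  a_1 = 17;  x_2 = (x_1 − 17)/19 = -19/21
  x_2 = -19/21;  a_2 = 0;  x_3 = (x_2 − 0)/19 = -1/21
  x_3 = -1/21;  a_3 = 9;  x_4 = (x_3 − 9)/19 = -10/21
Digits: (5, 17, 0, 9).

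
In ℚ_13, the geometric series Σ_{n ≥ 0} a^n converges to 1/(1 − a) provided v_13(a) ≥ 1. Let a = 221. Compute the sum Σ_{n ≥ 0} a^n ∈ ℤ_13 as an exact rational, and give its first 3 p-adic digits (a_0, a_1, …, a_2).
Σ a^n = 1/(1 − a) = -1/220;  first 3 digits = (1, 4, 4)

v_13(a) = 1 ≥ 1, so the series converges in ℤ_13 to 1/(1 − a) = 1/(1 − 221) = -1/220. Expand this rational in ℤ_13: compute digits iteratively via d_i = x_i mod 13, x_{i+1} = (x_i − d_i)/13. The first 3 digits are (1, 4, 4).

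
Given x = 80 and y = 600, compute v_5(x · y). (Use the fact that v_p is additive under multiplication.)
v_5(48000) = 3

v_p(x) = 1 (factor: 80 = 5^1 · 16); v_p(y) = 2 (factor: 600 = 5^2 · 24). Additivity: v_p(xy) = v_p(x) + v_p(y) = 1 + 2 = 3. (Direct check: xy = 48000 = 5^3 · (384).)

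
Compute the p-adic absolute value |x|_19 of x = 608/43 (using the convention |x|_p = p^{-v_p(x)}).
|608/43|_19 = 1/19

Step 1 — compute v_19(x) by factoring powers of 19 out of the numerator and denominator: v_19(608/43) = 1. Step 2 — apply |x|_p = p^{-v_p(x)} = 19^{-1} = 1/19.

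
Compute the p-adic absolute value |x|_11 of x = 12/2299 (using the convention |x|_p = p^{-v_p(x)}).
|12/2299|_11 = 121

Step 1 — compute v_11(x) by factoring powers of 11 out of the numerator and denominator: v_11(12/2299) = -2. Step 2 — apply |x|_p = p^{-v_p(x)} = 11^{2} = 121.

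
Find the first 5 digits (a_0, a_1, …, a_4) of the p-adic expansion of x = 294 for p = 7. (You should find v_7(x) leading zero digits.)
(a_0, …, a_4) = (0, 0, 6, 0, 0)

v_7(294) = 2, so a_0 = ... = a_1 = 0. Factor out: x = 7^2 · u with u = 6 a unit in ℤ_7. Expand u iteratively via a_{v+i} = u_i mod 7, u_{i+1} = (u_i − a_{v+i})/7:
  u_0 = 6;  a_2 = 6;  u_1 = (u_0 − 6)/7 = 0
  u_1 = 0;  a_3 = 0;  u_2 = (u_1 − 0)/7 = 0
  u_2 = 0;  a_4 = 0;  u_3 = (u_2 − 0)/7 = 0
Digits: (0, 0, 6, 0, 0).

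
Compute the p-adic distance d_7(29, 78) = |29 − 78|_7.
d_7(29, 78) = 1/49

Step 1 — x − y = 29 − 78 = -49. Step 2 — v_7(-49) = 2 (factor: -49 = −(7^2 · 1); the sign does not affect v_p). Step 3 — |x − y|_7 = 7^{-2} = 1/49.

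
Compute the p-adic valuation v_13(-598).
v_13(-598) = 1

v_13(n) is the largest exponent k such that 13^k divides n. Factor out: -598 = -13^1 · 46. (Sign doesn't affect v_p.) So v_13(-598) = 1.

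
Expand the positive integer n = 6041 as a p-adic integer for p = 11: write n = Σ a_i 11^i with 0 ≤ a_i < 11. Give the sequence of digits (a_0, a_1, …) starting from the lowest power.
(a_0, a_1, …) = (2, 10, 5, 4)

Repeated division by 11 gives the digits low-to-high: 6041 = 2 + 10·11^1 + 5·11^2 + 4·11^3. Digit sequence: (2, 10, 5, 4).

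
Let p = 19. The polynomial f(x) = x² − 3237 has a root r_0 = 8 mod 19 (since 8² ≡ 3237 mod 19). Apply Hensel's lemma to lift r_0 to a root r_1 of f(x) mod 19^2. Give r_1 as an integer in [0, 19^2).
r_1 = 274 (mod 361)

Hensel's recurrence: r_{i+1} = r_i − f(r_i)·(f′(r_i))^{-1} mod 19^{i+2}, with f′(x) = 2x. Iterate:
  r_0 = 8 (mod 19)
  r_1 = 274 (mod 361)
Final: r_1 = 274, and one checks f(r_1) ≡ 0 mod 19^2.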